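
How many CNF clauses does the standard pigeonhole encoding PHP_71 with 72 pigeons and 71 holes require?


The PHP encoding has two parts:
1) At-least-one-hole clauses: 72 (one per pigeon, each with 71 literals).
2) At-most-one-pigeon-per-hole clauses: 71 holes * C(72,2) = 71 * 2556 = 181476.
Total clauses = 72 + 181476 = 181548.

181548


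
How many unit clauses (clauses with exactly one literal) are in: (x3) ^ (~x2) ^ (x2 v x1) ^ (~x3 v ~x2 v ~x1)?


A unit clause contains exactly one literal.
Unit clauses found: (x3), (~x2).
Count = 2.

2


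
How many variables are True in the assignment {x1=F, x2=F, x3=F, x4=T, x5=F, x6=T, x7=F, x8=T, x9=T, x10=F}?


The weight is the number of variables assigned True.
True variables: x4, x6, x8, x9.
Weight = 4.

4


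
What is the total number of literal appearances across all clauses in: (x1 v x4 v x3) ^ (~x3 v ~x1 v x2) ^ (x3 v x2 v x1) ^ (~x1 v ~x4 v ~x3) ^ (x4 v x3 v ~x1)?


Clause lengths: 3, 3, 3, 3, 3.
Sum = 3 + 3 + 3 + 3 + 3 = 15.

15


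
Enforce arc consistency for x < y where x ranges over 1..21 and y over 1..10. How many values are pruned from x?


For the constraint x < y, x needs a supporting value in y's domain.
x can be at most 9 (one less than y's maximum).
Valid x values from domain: 9 out of 21.
Pruned = 21 - 9 = 12.

12


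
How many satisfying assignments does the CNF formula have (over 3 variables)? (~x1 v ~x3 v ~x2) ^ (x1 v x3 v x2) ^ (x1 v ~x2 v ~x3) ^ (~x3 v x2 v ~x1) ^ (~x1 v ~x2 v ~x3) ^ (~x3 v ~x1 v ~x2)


Enumerate all 8 truth assignments over 3 variables.
Test each against every clause.
Satisfying assignments found: 4.

4


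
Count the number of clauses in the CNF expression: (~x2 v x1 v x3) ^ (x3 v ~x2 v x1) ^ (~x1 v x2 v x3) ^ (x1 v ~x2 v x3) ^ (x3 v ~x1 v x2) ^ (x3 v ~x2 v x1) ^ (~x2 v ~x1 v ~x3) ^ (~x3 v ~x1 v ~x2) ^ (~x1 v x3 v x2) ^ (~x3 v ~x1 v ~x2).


Each group enclosed in parentheses joined by ^ is one clause.
Counting the conjuncts: 10 clauses.

10


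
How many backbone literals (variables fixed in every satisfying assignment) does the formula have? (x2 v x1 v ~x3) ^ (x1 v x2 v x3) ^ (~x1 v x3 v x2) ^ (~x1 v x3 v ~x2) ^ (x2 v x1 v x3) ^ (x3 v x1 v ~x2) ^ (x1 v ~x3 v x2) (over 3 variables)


Find all satisfying assignments: 3 model(s).
Check which variables have the same value in every model.
Fixed variables: x3=T.
Backbone size = 1.

1


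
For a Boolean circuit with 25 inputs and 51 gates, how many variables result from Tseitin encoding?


The Tseitin transformation introduces one auxiliary variable per gate.
Total variables = inputs + gates = 25 + 51 = 76.

76


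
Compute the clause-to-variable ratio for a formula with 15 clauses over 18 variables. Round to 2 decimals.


Clause-to-variable ratio = clauses / variables.
15 / 18 = 0.83.

0.83


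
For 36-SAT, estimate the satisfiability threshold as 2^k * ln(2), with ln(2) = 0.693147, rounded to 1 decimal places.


Using the asymptotic formula: threshold ~ 2^k * ln(2).
2^36 = 68719476736.
68719476736 * 0.693147 = 47632699141.1.

47632699141.1


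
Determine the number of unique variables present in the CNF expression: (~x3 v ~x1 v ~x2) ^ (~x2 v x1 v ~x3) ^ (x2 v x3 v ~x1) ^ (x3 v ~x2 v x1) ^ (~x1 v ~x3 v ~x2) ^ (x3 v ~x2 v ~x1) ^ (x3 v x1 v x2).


Identify each distinct variable in the formula.
Variables found: x1, x2, x3.
Total distinct variables = 3.

3


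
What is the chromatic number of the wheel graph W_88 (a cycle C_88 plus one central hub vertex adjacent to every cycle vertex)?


W_88 consists of the cycle C_88 together with a hub vertex adjacent to every cycle vertex.
The cycle C_88 needs 2 colors (even cycle -> 2).
The hub is adjacent to every cycle vertex, so it must receive a new color distinct from all of them.
Chromatic number = 2 + 1 = 3.

3


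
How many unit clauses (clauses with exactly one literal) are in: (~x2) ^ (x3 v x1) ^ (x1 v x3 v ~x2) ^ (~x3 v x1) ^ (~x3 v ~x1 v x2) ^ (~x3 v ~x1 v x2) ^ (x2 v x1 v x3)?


A unit clause contains exactly one literal.
Unit clauses found: (~x2).
Count = 1.

1


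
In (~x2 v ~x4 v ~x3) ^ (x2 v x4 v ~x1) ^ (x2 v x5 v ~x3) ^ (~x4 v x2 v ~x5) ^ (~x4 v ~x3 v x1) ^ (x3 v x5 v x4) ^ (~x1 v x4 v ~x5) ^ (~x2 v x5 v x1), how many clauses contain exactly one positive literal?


A definite clause has exactly one positive literal.
Clause 1: 0 positive -> not definite
Clause 2: 2 positive -> not definite
Clause 3: 2 positive -> not definite
Clause 4: 1 positive -> definite
Clause 5: 1 positive -> definite
Clause 6: 3 positive -> not definite
Clause 7: 1 positive -> definite
Clause 8: 2 positive -> not definite
Definite clause count = 3.

3


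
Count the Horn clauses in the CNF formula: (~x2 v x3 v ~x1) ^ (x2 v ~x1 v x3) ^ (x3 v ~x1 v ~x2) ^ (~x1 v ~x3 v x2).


A Horn clause has at most one positive literal.
Clause 1: 1 positive lit(s) -> Horn
Clause 2: 2 positive lit(s) -> not Horn
Clause 3: 1 positive lit(s) -> Horn
Clause 4: 1 positive lit(s) -> Horn
Total Horn clauses = 3.

3


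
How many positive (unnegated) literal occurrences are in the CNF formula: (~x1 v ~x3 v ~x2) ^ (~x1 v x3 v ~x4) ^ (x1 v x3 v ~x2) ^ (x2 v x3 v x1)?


Scan each clause for unnegated literals.
Clause 1: 0 positive; Clause 2: 1 positive; Clause 3: 2 positive; Clause 4: 3 positive.
Total positive literal occurrences = 6.

6


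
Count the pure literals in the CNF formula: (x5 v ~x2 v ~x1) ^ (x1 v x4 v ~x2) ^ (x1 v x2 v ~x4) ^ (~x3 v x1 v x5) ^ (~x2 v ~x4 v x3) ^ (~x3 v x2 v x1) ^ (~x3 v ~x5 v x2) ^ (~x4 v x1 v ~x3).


A pure literal appears in only one polarity across all clauses.
No pure literals found.
Count = 0.

0


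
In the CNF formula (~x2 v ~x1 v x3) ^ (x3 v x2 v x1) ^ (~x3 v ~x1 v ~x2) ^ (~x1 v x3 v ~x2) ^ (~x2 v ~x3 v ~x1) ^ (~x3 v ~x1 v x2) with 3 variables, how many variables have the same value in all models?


Find all satisfying assignments: 4 model(s).
Check which variables have the same value in every model.
No variable is fixed across all models.
Backbone size = 0.

0


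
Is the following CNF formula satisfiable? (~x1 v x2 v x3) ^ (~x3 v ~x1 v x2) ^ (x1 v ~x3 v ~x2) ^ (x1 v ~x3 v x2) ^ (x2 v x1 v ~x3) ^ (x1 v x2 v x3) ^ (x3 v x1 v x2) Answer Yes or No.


Check all 8 possible truth assignments.
Number of satisfying assignments found: 3.
The formula is satisfiable.

Yes


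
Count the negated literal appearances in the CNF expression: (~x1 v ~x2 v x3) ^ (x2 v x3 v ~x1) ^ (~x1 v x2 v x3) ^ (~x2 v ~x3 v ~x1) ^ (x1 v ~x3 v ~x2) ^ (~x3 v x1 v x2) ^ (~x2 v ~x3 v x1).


Scan each clause for negated literals.
Clause 1: 2 negative; Clause 2: 1 negative; Clause 3: 1 negative; Clause 4: 3 negative; Clause 5: 2 negative; Clause 6: 1 negative; Clause 7: 2 negative.
Total negative literal occurrences = 12.

12


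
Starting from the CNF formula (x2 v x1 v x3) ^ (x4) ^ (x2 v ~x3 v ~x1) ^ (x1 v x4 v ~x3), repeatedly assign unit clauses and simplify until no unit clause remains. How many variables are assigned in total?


Unit propagation repeatedly assigns the literal in any unit clause, then simplifies.
Assignments in order: x4 = T.
No further unit clauses remain.
Total variables assigned = 1.

1


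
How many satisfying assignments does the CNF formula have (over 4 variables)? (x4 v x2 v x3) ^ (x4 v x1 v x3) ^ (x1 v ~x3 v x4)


Enumerate all 16 truth assignments over 4 variables.
Test each against every clause.
Satisfying assignments found: 11.

11


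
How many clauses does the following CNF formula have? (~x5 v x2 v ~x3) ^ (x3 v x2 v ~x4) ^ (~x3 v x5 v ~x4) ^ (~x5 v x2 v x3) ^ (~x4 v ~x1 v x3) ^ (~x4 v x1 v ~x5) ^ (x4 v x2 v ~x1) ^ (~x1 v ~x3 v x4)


Each group enclosed in parentheses joined by ^ is one clause.
Counting the conjuncts: 8 clauses.

8


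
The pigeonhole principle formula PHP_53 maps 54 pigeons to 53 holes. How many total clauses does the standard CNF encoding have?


The PHP encoding has two parts:
1) At-least-one-hole clauses: 54 (one per pigeon, each with 53 literals).
2) At-most-one-pigeon-per-hole clauses: 53 holes * C(54,2) = 53 * 1431 = 75843.
Total clauses = 54 + 75843 = 75897.

75897


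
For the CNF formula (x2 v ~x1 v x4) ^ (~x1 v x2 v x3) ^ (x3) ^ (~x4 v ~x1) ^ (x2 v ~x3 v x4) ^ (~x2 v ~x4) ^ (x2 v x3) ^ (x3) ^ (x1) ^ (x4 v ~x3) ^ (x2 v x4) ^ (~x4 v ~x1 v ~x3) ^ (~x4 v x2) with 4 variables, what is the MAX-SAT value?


Enumerate all 16 truth assignments.
For each, count how many of the 13 clauses are satisfied.
The formula is not fully satisfiable, so the maximum is below 13.
Maximum simultaneously satisfiable clauses = 12.

12


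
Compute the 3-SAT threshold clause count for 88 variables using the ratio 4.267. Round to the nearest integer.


The 3-SAT phase transition occurs at approximately 4.267 clauses per variable.
m = 4.267 * 88 = 375.496.
Rounded to nearest integer: 375.

375


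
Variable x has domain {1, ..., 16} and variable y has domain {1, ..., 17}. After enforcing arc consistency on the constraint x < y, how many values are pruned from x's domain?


For the constraint x < y, x needs a supporting value in y's domain.
x can be at most 16 (one less than y's maximum).
Valid x values from domain: 16 out of 16.
Pruned = 16 - 16 = 0.

0


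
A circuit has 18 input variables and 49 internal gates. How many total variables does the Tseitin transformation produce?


The Tseitin transformation introduces one auxiliary variable per gate.
Total variables = inputs + gates = 18 + 49 = 67.

67


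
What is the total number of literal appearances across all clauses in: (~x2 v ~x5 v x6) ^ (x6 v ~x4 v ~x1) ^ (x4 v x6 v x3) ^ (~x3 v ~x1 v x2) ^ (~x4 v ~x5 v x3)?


Clause lengths: 3, 3, 3, 3, 3.
Sum = 3 + 3 + 3 + 3 + 3 = 15.

15


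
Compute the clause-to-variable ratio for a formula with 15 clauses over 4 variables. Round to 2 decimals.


Clause-to-variable ratio = clauses / variables.
15 / 4 = 3.75.

3.75


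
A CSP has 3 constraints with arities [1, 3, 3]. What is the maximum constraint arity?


The arities are: 1, 3, 3.
Scan for the maximum value.
Maximum arity = 3.

3


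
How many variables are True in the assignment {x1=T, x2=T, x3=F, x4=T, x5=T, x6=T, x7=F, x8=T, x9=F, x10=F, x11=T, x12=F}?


The weight is the number of variables assigned True.
True variables: x1, x2, x4, x5, x6, x8, x11.
Weight = 7.

7


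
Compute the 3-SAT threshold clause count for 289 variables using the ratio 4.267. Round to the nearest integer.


The 3-SAT phase transition occurs at approximately 4.267 clauses per variable.
m = 4.267 * 289 = 1233.163.
Rounded to nearest integer: 1233.

1233


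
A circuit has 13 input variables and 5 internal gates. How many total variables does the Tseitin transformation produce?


The Tseitin transformation introduces one auxiliary variable per gate.
Total variables = inputs + gates = 13 + 5 = 18.

18


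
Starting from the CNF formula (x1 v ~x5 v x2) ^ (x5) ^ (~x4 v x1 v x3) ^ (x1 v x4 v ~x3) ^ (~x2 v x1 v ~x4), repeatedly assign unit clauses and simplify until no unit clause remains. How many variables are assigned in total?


Unit propagation repeatedly assigns the literal in any unit clause, then simplifies.
Assignments in order: x5 = T.
No further unit clauses remain.
Total variables assigned = 1.

1


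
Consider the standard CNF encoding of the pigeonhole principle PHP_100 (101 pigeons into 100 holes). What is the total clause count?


The PHP encoding has two parts:
1) At-least-one-hole clauses: 101 (one per pigeon, each with 100 literals).
2) At-most-one-pigeon-per-hole clauses: 100 holes * C(101,2) = 100 * 5050 = 505000.
Total clauses = 101 + 505000 = 505101.

505101


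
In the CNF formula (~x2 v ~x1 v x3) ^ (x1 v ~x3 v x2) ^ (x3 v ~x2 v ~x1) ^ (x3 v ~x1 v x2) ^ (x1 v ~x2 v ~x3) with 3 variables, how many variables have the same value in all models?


Find all satisfying assignments: 4 model(s).
Check which variables have the same value in every model.
No variable is fixed across all models.
Backbone size = 0.

0


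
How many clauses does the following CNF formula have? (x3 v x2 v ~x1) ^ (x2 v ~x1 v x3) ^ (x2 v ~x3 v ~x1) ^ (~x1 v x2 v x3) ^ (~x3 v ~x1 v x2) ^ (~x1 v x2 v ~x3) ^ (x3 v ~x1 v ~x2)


Each group enclosed in parentheses joined by ^ is one clause.
Counting the conjuncts: 7 clauses.

7


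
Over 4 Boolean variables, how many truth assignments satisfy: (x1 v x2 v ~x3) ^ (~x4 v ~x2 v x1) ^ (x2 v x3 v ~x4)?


Enumerate all 16 truth assignments over 4 variables.
Test each against every clause.
Satisfying assignments found: 10.

10


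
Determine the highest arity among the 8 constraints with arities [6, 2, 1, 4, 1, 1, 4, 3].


The arities are: 6, 2, 1, 4, 1, 1, 4, 3.
Scan for the maximum value.
Maximum arity = 6.

6


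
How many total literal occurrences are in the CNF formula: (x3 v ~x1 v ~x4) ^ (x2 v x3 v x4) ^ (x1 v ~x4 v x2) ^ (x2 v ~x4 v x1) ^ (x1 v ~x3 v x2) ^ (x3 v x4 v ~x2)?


Clause lengths: 3, 3, 3, 3, 3, 3.
Sum = 3 + 3 + 3 + 3 + 3 + 3 = 18.

18


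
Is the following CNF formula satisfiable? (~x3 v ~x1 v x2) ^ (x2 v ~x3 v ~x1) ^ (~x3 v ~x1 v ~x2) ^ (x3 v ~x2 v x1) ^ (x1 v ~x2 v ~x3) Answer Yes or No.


Check all 8 possible truth assignments.
Number of satisfying assignments found: 4.
The formula is satisfiable.

Yes


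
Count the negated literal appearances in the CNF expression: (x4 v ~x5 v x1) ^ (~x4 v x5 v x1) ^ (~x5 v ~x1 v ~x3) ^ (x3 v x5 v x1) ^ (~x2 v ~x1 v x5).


Scan each clause for negated literals.
Clause 1: 1 negative; Clause 2: 1 negative; Clause 3: 3 negative; Clause 4: 0 negative; Clause 5: 2 negative.
Total negative literal occurrences = 7.

7


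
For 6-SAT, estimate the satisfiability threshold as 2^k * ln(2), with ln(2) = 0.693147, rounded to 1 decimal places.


Using the asymptotic formula: threshold ~ 2^k * ln(2).
2^6 = 64.
64 * 0.693147 = 44.4.

44.4


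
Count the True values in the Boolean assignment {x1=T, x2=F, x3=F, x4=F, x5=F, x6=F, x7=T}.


The weight is the number of variables assigned True.
True variables: x1, x7.
Weight = 2.

2


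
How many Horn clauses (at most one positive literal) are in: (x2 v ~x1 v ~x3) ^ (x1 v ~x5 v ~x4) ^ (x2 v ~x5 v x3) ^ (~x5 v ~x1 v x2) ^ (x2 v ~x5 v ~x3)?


A Horn clause has at most one positive literal.
Clause 1: 1 positive lit(s) -> Horn
Clause 2: 1 positive lit(s) -> Horn
Clause 3: 2 positive lit(s) -> not Horn
Clause 4: 1 positive lit(s) -> Horn
Clause 5: 1 positive lit(s) -> Horn
Total Horn clauses = 4.

4


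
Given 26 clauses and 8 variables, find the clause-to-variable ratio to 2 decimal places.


Clause-to-variable ratio = clauses / variables.
26 / 8 = 3.25.

3.25


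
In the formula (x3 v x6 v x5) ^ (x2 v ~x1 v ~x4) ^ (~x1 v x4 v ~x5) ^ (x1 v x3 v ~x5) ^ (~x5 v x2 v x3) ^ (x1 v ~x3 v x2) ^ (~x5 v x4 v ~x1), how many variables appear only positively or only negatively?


A pure literal appears in only one polarity across all clauses.
Pure literals: x2 (positive only), x6 (positive only).
Count = 2.

2


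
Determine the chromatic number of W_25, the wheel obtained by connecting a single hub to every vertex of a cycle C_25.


W_25 consists of the cycle C_25 together with a hub vertex adjacent to every cycle vertex.
The cycle C_25 needs 3 colors (odd cycle -> 3).
The hub is adjacent to every cycle vertex, so it must receive a new color distinct from all of them.
Chromatic number = 3 + 1 = 4.

4


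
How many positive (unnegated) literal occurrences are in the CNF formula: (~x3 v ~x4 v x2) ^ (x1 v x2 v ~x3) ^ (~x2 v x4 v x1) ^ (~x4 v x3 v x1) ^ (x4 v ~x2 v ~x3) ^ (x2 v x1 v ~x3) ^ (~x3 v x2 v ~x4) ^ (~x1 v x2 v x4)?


Scan each clause for unnegated literals.
Clause 1: 1 positive; Clause 2: 2 positive; Clause 3: 2 positive; Clause 4: 2 positive; Clause 5: 1 positive; Clause 6: 2 positive; Clause 7: 1 positive; Clause 8: 2 positive.
Total positive literal occurrences = 13.

13


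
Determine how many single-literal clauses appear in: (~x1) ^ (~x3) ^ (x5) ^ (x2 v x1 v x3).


A unit clause contains exactly one literal.
Unit clauses found: (~x1), (~x3), (x5).
Count = 3.

3


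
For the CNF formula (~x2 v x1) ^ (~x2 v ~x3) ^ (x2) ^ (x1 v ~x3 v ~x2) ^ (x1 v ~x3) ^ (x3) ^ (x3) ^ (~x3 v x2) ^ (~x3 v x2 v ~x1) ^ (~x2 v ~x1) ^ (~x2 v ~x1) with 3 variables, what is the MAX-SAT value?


Enumerate all 8 truth assignments.
For each, count how many of the 11 clauses are satisfied.
The formula is not fully satisfiable, so the maximum is below 11.
Maximum simultaneously satisfiable clauses = 8.

8


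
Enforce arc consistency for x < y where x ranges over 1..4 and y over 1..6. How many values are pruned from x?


For the constraint x < y, x needs a supporting value in y's domain.
x can be at most 5 (one less than y's maximum).
Valid x values from domain: 4 out of 4.
Pruned = 4 - 4 = 0.

0


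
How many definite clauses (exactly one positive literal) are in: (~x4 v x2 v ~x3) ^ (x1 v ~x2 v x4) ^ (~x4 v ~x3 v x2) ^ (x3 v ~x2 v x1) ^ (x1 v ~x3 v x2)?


A definite clause has exactly one positive literal.
Clause 1: 1 positive -> definite
Clause 2: 2 positive -> not definite
Clause 3: 1 positive -> definite
Clause 4: 2 positive -> not definite
Clause 5: 2 positive -> not definite
Definite clause count = 2.

2


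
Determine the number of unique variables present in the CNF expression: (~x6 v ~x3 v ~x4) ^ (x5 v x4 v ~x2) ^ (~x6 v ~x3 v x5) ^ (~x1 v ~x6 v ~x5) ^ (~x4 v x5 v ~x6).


Identify each distinct variable in the formula.
Variables found: x1, x2, x3, x4, x5, x6.
Total distinct variables = 6.

6


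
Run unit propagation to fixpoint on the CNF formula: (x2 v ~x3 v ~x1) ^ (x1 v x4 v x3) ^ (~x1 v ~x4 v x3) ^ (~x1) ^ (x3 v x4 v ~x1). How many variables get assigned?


Unit propagation repeatedly assigns the literal in any unit clause, then simplifies.
Assignments in order: x1 = F.
No further unit clauses remain.
Total variables assigned = 1.

1


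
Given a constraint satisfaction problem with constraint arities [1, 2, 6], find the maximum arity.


The arities are: 1, 2, 6.
Scan for the maximum value.
Maximum arity = 6.

6


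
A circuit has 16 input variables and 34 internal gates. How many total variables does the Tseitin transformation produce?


The Tseitin transformation introduces one auxiliary variable per gate.
Total variables = inputs + gates = 16 + 34 = 50.

50


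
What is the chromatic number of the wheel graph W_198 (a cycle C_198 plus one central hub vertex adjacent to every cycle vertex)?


W_198 consists of the cycle C_198 together with a hub vertex adjacent to every cycle vertex.
The cycle C_198 needs 2 colors (even cycle -> 2).
The hub is adjacent to every cycle vertex, so it must receive a new color distinct from all of them.
Chromatic number = 2 + 1 = 3.

3


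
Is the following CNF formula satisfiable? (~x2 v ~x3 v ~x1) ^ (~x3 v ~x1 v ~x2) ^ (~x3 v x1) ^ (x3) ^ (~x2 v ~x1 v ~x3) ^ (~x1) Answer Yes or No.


Check all 8 possible truth assignments.
Number of satisfying assignments found: 0.
The formula is unsatisfiable.

No


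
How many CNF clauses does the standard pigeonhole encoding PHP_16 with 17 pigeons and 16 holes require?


The PHP encoding has two parts:
1) At-least-one-hole clauses: 17 (one per pigeon, each with 16 literals).
2) At-most-one-pigeon-per-hole clauses: 16 holes * C(17,2) = 16 * 136 = 2176.
Total clauses = 17 + 2176 = 2193.

2193


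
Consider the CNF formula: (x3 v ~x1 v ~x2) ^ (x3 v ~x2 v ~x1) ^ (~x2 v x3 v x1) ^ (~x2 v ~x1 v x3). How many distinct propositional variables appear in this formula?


Identify each distinct variable in the formula.
Variables found: x1, x2, x3.
Total distinct variables = 3.

3


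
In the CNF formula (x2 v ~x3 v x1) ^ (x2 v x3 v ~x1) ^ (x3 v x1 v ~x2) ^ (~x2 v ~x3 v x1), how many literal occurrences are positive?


Scan each clause for unnegated literals.
Clause 1: 2 positive; Clause 2: 2 positive; Clause 3: 2 positive; Clause 4: 1 positive.
Total positive literal occurrences = 7.

7


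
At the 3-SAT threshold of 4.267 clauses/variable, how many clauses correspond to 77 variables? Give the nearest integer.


The 3-SAT phase transition occurs at approximately 4.267 clauses per variable.
m = 4.267 * 77 = 328.559.
Rounded to nearest integer: 329.

329


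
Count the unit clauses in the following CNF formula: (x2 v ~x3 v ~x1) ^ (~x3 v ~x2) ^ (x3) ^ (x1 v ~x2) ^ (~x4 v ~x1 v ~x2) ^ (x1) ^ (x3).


A unit clause contains exactly one literal.
Unit clauses found: (x3), (x1), (x3).
Count = 3.

3


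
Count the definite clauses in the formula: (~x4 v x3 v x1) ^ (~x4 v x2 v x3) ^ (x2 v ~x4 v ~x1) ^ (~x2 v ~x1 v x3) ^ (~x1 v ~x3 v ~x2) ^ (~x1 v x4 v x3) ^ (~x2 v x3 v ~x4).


A definite clause has exactly one positive literal.
Clause 1: 2 positive -> not definite
Clause 2: 2 positive -> not definite
Clause 3: 1 positive -> definite
Clause 4: 1 positive -> definite
Clause 5: 0 positive -> not definite
Clause 6: 2 positive -> not definite
Clause 7: 1 positive -> definite
Definite clause count = 3.

3


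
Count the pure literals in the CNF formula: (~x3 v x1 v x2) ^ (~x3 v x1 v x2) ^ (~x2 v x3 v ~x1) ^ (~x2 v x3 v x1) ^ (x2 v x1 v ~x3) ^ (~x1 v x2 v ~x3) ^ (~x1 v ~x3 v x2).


A pure literal appears in only one polarity across all clauses.
No pure literals found.
Count = 0.

0


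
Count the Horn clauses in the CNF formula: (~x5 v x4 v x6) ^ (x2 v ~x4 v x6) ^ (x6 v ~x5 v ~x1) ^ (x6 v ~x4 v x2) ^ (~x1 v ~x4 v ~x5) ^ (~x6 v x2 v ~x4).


A Horn clause has at most one positive literal.
Clause 1: 2 positive lit(s) -> not Horn
Clause 2: 2 positive lit(s) -> not Horn
Clause 3: 1 positive lit(s) -> Horn
Clause 4: 2 positive lit(s) -> not Horn
Clause 5: 0 positive lit(s) -> Horn
Clause 6: 1 positive lit(s) -> Horn
Total Horn clauses = 3.

3


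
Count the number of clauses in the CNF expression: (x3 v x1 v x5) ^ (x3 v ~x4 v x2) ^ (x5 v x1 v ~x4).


Each group enclosed in parentheses joined by ^ is one clause.
Counting the conjuncts: 3 clauses.

3


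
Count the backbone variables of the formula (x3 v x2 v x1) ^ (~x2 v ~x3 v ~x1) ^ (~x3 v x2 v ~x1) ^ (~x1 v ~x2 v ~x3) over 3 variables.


Find all satisfying assignments: 5 model(s).
Check which variables have the same value in every model.
No variable is fixed across all models.
Backbone size = 0.

0


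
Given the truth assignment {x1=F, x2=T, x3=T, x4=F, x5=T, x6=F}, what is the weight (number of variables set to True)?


The weight is the number of variables assigned True.
True variables: x2, x3, x5.
Weight = 3.

3


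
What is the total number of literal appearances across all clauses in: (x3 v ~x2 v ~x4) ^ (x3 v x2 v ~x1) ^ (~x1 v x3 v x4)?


Clause lengths: 3, 3, 3.
Sum = 3 + 3 + 3 = 9.

9


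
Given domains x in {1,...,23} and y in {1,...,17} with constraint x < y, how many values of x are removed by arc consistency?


For the constraint x < y, x needs a supporting value in y's domain.
x can be at most 16 (one less than y's maximum).
Valid x values from domain: 16 out of 23.
Pruned = 23 - 16 = 7.

7


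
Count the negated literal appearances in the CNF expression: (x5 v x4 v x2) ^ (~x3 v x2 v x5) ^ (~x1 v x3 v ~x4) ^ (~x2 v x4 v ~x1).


Scan each clause for negated literals.
Clause 1: 0 negative; Clause 2: 1 negative; Clause 3: 2 negative; Clause 4: 2 negative.
Total negative literal occurrences = 5.

5


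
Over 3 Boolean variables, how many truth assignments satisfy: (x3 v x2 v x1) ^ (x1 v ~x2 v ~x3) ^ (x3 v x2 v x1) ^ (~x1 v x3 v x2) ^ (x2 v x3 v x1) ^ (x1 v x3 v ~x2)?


Enumerate all 8 truth assignments over 3 variables.
Test each against every clause.
Satisfying assignments found: 4.

4


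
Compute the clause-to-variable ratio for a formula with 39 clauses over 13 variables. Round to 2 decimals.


Clause-to-variable ratio = clauses / variables.
39 / 13 = 3.0.

3.0


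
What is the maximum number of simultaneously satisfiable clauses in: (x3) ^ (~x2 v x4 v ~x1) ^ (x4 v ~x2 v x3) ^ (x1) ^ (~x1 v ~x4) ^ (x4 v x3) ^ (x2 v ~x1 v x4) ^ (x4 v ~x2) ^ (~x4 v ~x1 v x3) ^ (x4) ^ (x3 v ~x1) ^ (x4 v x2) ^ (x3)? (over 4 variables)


Enumerate all 16 truth assignments.
For each, count how many of the 13 clauses are satisfied.
The formula is not fully satisfiable, so the maximum is below 13.
Maximum simultaneously satisfiable clauses = 12.

12


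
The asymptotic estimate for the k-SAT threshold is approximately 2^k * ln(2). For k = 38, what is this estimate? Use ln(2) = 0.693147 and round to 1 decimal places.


Using the asymptotic formula: threshold ~ 2^k * ln(2).
2^38 = 274877906944.
274877906944 * 0.693147 = 190530796564.5.

190530796564.5


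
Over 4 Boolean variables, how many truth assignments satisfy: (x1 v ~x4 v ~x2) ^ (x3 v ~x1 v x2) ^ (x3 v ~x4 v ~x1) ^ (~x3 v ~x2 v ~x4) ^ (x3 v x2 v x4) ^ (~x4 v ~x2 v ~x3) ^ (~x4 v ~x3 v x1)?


Enumerate all 16 truth assignments over 4 variables.
Test each against every clause.
Satisfying assignments found: 8.

8


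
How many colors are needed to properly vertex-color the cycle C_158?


A cycle on an even number of vertices is bipartite: alternate two colors around the cycle.
Since 158 is even, two colors suffice, and at least two are needed because the graph has edges.
Chromatic number = 2.

2


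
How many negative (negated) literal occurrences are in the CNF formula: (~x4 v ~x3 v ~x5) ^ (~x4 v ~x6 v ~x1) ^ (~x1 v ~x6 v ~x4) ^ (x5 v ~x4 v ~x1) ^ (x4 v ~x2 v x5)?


Scan each clause for negated literals.
Clause 1: 3 negative; Clause 2: 3 negative; Clause 3: 3 negative; Clause 4: 2 negative; Clause 5: 1 negative.
Total negative literal occurrences = 12.

12


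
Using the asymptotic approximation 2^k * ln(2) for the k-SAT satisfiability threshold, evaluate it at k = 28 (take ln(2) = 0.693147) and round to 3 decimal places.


Using the asymptotic formula: threshold ~ 2^k * ln(2).
2^28 = 268435456.
268435456 * 0.693147 = 186065231.02.

186065231.02


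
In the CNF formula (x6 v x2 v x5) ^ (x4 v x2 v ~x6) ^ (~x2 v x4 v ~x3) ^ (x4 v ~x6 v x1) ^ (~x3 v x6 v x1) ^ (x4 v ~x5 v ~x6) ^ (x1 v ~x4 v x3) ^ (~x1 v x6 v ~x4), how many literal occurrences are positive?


Scan each clause for unnegated literals.
Clause 1: 3 positive; Clause 2: 2 positive; Clause 3: 1 positive; Clause 4: 2 positive; Clause 5: 2 positive; Clause 6: 1 positive; Clause 7: 2 positive; Clause 8: 1 positive.
Total positive literal occurrences = 14.

14


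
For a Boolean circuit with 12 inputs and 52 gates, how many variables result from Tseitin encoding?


The Tseitin transformation introduces one auxiliary variable per gate.
Total variables = inputs + gates = 12 + 52 = 64.

64


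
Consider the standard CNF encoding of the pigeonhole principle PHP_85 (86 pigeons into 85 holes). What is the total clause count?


The PHP encoding has two parts:
1) At-least-one-hole clauses: 86 (one per pigeon, each with 85 literals).
2) At-most-one-pigeon-per-hole clauses: 85 holes * C(86,2) = 85 * 3655 = 310675.
Total clauses = 86 + 310675 = 310761.

310761


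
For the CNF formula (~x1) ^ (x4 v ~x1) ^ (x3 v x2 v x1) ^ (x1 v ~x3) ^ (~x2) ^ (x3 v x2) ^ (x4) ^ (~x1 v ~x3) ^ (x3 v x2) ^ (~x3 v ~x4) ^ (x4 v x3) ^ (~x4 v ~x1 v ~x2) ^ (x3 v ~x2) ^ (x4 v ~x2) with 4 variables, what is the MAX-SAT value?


Enumerate all 16 truth assignments.
For each, count how many of the 14 clauses are satisfied.
The formula is not fully satisfiable, so the maximum is below 14.
Maximum simultaneously satisfiable clauses = 12.

12


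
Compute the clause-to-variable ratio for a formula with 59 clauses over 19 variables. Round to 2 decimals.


Clause-to-variable ratio = clauses / variables.
59 / 19 = 3.11.

3.11


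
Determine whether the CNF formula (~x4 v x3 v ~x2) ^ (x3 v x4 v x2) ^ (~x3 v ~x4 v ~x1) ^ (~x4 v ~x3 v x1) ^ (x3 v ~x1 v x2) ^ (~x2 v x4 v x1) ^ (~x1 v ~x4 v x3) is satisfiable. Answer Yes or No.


Check all 16 possible truth assignments.
Number of satisfying assignments found: 5.
The formula is satisfiable.

Yes


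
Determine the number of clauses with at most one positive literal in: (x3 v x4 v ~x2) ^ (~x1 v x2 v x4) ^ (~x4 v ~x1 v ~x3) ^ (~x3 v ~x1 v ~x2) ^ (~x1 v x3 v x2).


A Horn clause has at most one positive literal.
Clause 1: 2 positive lit(s) -> not Horn
Clause 2: 2 positive lit(s) -> not Horn
Clause 3: 0 positive lit(s) -> Horn
Clause 4: 0 positive lit(s) -> Horn
Clause 5: 2 positive lit(s) -> not Horn
Total Horn clauses = 2.

2


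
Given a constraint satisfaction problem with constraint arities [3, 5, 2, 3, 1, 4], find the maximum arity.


The arities are: 3, 5, 2, 3, 1, 4.
Scan for the maximum value.
Maximum arity = 5.

5


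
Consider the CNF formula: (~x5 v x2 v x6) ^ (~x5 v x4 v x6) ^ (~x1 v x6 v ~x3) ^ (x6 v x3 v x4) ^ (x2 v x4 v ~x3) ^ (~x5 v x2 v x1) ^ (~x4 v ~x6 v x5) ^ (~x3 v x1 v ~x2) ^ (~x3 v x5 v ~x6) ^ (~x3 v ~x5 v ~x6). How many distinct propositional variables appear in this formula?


Identify each distinct variable in the formula.
Variables found: x1, x2, x3, x4, x5, x6.
Total distinct variables = 6.

6


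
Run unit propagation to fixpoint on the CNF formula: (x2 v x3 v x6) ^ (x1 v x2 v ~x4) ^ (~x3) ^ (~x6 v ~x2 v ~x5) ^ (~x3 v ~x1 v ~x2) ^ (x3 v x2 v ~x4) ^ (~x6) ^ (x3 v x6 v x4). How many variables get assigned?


Unit propagation repeatedly assigns the literal in any unit clause, then simplifies.
Assignments in order: x3 = F, x6 = F, x2 = T, x4 = T.
No further unit clauses remain.
Total variables assigned = 4.

4


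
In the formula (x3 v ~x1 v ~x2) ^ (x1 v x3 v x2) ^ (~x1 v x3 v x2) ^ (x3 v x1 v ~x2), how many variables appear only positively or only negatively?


A pure literal appears in only one polarity across all clauses.
Pure literals: x3 (positive only).
Count = 1.

1


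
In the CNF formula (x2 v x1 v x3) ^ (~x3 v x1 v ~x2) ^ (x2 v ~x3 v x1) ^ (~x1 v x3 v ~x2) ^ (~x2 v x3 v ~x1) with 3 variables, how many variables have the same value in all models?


Find all satisfying assignments: 4 model(s).
Check which variables have the same value in every model.
No variable is fixed across all models.
Backbone size = 0.

0


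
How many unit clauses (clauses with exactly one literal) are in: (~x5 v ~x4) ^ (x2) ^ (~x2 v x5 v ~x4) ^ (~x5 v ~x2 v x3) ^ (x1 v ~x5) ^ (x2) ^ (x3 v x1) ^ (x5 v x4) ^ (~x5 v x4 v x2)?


A unit clause contains exactly one literal.
Unit clauses found: (x2), (x2).
Count = 2.

2


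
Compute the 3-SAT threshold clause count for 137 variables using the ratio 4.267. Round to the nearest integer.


The 3-SAT phase transition occurs at approximately 4.267 clauses per variable.
m = 4.267 * 137 = 584.579.
Rounded to nearest integer: 585.

585


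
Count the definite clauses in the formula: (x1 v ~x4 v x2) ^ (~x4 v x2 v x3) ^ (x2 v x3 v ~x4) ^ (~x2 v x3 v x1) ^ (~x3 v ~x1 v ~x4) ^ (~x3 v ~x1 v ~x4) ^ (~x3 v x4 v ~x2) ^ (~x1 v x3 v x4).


A definite clause has exactly one positive literal.
Clause 1: 2 positive -> not definite
Clause 2: 2 positive -> not definite
Clause 3: 2 positive -> not definite
Clause 4: 2 positive -> not definite
Clause 5: 0 positive -> not definite
Clause 6: 0 positive -> not definite
Clause 7: 1 positive -> definite
Clause 8: 2 positive -> not definite
Definite clause count = 1.

1


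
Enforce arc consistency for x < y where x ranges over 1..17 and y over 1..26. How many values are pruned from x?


For the constraint x < y, x needs a supporting value in y's domain.
x can be at most 25 (one less than y's maximum).
Valid x values from domain: 17 out of 17.
Pruned = 17 - 17 = 0.

0


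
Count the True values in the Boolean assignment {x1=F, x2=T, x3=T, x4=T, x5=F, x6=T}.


The weight is the number of variables assigned True.
True variables: x2, x3, x4, x6.
Weight = 4.

4


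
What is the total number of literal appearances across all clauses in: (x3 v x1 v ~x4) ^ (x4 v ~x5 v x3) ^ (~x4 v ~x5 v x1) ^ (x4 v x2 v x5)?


Clause lengths: 3, 3, 3, 3.
Sum = 3 + 3 + 3 + 3 = 12.

12


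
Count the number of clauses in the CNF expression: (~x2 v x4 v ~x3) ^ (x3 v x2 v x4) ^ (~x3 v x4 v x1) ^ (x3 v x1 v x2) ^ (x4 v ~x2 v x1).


Each group enclosed in parentheses joined by ^ is one clause.
Counting the conjuncts: 5 clauses.

5


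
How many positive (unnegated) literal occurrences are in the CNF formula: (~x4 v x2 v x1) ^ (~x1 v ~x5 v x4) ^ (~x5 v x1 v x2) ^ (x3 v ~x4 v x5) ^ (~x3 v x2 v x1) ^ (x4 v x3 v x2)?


Scan each clause for unnegated literals.
Clause 1: 2 positive; Clause 2: 1 positive; Clause 3: 2 positive; Clause 4: 2 positive; Clause 5: 2 positive; Clause 6: 3 positive.
Total positive literal occurrences = 12.

12


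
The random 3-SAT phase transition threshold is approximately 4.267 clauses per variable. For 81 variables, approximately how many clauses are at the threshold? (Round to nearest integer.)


The 3-SAT phase transition occurs at approximately 4.267 clauses per variable.
m = 4.267 * 81 = 345.627.
Rounded to nearest integer: 346.

346


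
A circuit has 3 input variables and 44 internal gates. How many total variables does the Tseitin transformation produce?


The Tseitin transformation introduces one auxiliary variable per gate.
Total variables = inputs + gates = 3 + 44 = 47.

47


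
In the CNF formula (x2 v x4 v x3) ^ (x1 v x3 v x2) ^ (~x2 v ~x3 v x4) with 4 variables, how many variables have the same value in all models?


Find all satisfying assignments: 11 model(s).
Check which variables have the same value in every model.
No variable is fixed across all models.
Backbone size = 0.

0


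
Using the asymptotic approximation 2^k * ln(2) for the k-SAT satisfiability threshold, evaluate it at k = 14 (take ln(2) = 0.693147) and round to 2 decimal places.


Using the asymptotic formula: threshold ~ 2^k * ln(2).
2^14 = 16384.
16384 * 0.693147 = 11356.52.

11356.52


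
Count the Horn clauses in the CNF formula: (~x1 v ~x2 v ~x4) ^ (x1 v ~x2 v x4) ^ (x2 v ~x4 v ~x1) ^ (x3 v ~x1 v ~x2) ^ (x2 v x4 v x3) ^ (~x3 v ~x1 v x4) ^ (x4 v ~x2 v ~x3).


A Horn clause has at most one positive literal.
Clause 1: 0 positive lit(s) -> Horn
Clause 2: 2 positive lit(s) -> not Horn
Clause 3: 1 positive lit(s) -> Horn
Clause 4: 1 positive lit(s) -> Horn
Clause 5: 3 positive lit(s) -> not Horn
Clause 6: 1 positive lit(s) -> Horn
Clause 7: 1 positive lit(s) -> Horn
Total Horn clauses = 5.

5


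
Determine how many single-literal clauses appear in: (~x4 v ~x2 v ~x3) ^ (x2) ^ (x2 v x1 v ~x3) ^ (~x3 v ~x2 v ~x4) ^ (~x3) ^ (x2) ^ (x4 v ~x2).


A unit clause contains exactly one literal.
Unit clauses found: (x2), (~x3), (x2).
Count = 3.

3


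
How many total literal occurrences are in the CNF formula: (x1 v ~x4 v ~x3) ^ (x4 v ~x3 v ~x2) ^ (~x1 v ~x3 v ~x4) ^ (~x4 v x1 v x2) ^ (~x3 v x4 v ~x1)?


Clause lengths: 3, 3, 3, 3, 3.
Sum = 3 + 3 + 3 + 3 + 3 = 15.

15


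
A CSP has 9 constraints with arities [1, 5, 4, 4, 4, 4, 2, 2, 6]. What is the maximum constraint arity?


The arities are: 1, 5, 4, 4, 4, 4, 2, 2, 6.
Scan for the maximum value.
Maximum arity = 6.

6


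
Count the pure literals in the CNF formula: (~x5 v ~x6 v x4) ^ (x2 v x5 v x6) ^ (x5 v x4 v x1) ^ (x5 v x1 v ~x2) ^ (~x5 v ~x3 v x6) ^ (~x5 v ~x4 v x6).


A pure literal appears in only one polarity across all clauses.
Pure literals: x1 (positive only), x3 (negative only).
Count = 2.

2


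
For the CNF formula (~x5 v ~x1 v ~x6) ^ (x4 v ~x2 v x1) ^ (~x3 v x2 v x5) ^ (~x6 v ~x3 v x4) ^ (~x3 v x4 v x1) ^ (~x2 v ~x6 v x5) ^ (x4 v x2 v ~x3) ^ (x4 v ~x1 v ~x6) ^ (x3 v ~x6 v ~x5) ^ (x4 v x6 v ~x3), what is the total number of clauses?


Each group enclosed in parentheses joined by ^ is one clause.
Counting the conjuncts: 10 clauses.

10


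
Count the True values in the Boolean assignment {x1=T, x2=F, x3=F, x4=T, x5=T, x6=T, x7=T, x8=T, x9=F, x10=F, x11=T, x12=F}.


The weight is the number of variables assigned True.
True variables: x1, x4, x5, x6, x7, x8, x11.
Weight = 7.

7


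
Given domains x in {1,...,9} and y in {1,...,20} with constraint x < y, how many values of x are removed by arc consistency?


For the constraint x < y, x needs a supporting value in y's domain.
x can be at most 19 (one less than y's maximum).
Valid x values from domain: 9 out of 9.
Pruned = 9 - 9 = 0.

0


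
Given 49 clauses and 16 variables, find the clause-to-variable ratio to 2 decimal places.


Clause-to-variable ratio = clauses / variables.
49 / 16 = 3.06.

3.06


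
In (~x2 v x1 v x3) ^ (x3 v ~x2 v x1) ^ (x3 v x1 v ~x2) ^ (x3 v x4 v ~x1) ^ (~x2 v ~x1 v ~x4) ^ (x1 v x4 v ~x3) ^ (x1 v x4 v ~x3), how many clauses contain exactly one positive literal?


A definite clause has exactly one positive literal.
Clause 1: 2 positive -> not definite
Clause 2: 2 positive -> not definite
Clause 3: 2 positive -> not definite
Clause 4: 2 positive -> not definite
Clause 5: 0 positive -> not definite
Clause 6: 2 positive -> not definite
Clause 7: 2 positive -> not definite
Definite clause count = 0.

0


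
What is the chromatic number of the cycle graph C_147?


An odd cycle cannot be 2-colored: alternating two colors around the cycle returns to the start with a conflict.
Since 147 is odd, three colors are required (and three suffice).
Chromatic number = 3.

3


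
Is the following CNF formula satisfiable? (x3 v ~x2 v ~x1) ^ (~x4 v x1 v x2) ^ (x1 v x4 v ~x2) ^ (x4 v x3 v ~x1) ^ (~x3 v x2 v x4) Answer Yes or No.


Check all 16 possible truth assignments.
Number of satisfying assignments found: 7.
The formula is satisfiable.

Yes


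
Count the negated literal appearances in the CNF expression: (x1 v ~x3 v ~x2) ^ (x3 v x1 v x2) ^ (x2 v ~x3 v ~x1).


Scan each clause for negated literals.
Clause 1: 2 negative; Clause 2: 0 negative; Clause 3: 2 negative.
Total negative literal occurrences = 4.

4


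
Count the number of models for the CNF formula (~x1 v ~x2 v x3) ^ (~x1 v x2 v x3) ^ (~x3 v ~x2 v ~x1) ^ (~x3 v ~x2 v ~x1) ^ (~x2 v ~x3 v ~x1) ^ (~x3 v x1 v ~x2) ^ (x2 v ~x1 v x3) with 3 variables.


Enumerate all 8 truth assignments over 3 variables.
Test each against every clause.
Satisfying assignments found: 4.

4


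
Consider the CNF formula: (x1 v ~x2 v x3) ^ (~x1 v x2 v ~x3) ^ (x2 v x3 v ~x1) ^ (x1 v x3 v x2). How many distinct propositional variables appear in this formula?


Identify each distinct variable in the formula.
Variables found: x1, x2, x3.
Total distinct variables = 3.

3


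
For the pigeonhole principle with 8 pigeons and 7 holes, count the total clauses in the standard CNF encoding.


The PHP encoding has two parts:
1) At-least-one-hole clauses: 8 (one per pigeon, each with 7 literals).
2) At-most-one-pigeon-per-hole clauses: 7 holes * C(8,2) = 7 * 28 = 196.
Total clauses = 8 + 196 = 204.

204


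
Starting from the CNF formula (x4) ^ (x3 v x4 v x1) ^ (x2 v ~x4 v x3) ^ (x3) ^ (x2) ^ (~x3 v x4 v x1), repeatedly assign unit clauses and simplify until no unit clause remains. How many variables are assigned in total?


Unit propagation repeatedly assigns the literal in any unit clause, then simplifies.
Assignments in order: x4 = T, x3 = T, x2 = T.
No further unit clauses remain.
Total variables assigned = 3.

3


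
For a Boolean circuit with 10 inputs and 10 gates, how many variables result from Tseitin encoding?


The Tseitin transformation introduces one auxiliary variable per gate.
Total variables = inputs + gates = 10 + 10 = 20.

20


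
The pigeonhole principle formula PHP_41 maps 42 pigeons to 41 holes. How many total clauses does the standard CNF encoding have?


The PHP encoding has two parts:
1) At-least-one-hole clauses: 42 (one per pigeon, each with 41 literals).
2) At-most-one-pigeon-per-hole clauses: 41 holes * C(42,2) = 41 * 861 = 35301.
Total clauses = 42 + 35301 = 35343.

35343


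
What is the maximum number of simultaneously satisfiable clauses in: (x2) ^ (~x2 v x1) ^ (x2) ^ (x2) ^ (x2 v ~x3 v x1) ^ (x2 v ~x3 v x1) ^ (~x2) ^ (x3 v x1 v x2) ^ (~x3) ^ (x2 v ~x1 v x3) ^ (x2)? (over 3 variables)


Enumerate all 8 truth assignments.
For each, count how many of the 11 clauses are satisfied.
The formula is not fully satisfiable, so the maximum is below 11.
Maximum simultaneously satisfiable clauses = 10.

10
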